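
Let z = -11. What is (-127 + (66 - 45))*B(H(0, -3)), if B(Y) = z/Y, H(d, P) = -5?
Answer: -1166/5 ≈ -233.20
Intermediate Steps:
B(Y) = -11/Y
(-127 + (66 - 45))*B(H(0, -3)) = (-127 + (66 - 45))*(-11/(-5)) = (-127 + 21)*(-11*(-⅕)) = -106*11/5 = -1166/5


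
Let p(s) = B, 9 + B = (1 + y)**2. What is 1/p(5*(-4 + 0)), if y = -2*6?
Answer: 1/112 ≈ 0.0089286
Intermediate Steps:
y = -12
B = 112 (B = -9 + (1 - 12)**2 = -9 + (-11)**2 = -9 + 121 = 112)
p(s) = 112
1/p(5*(-4 + 0)) = 1/112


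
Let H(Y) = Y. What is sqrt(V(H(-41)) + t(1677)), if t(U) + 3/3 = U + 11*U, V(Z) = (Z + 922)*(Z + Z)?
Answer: 3*I*sqrt(5791) ≈ 228.3*I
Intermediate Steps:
V(Z) = 2*Z*(922 + Z) (V(Z) = (922 + Z)*(2*Z) = 2*Z*(922 + Z))
t(U) = -1 + 12*U (t(U) = -1 + (U + 11*U) = -1 + 12*U)
sqrt(V(H(-41)) + t(1677)) = sqrt(2*(-41)*(922 - 41) + (-1 + 12*1677)) = sqrt(2*(-41)*881 + (-1 + 20124)) = sqrt(-72242 + 20123) = sqrt(-52119) = 3*I*sqrt(5791)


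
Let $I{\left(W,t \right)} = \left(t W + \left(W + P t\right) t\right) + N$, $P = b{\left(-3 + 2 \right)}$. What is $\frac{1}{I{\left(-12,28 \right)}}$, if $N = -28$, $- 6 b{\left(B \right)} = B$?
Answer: $- \frac{3}{1708} \approx -0.0017564$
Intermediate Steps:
$b{\left(B \right)} = - \frac{B}{6}$
$P = \frac{1}{6}$ ($P = - \frac{-3 + 2}{6} = \left(- \frac{1}{6}\right) \left(-1\right) = \frac{1}{6} \approx 0.16667$)
$I{\left(W,t \right)} = -28 + W t + t \left(W + \frac{t}{6}\right)$ ($I{\left(W,t \right)} = \left(t W + \left(W + \frac{t}{6}\right) t\right) - 28 = \left(W t + t \left(W + \frac{t}{6}\right)\right) - 28 = -28 + W t + t \left(W + \frac{t}{6}\right)$)
$\frac{1}{I{\left(-12,28 \right)}} = \frac{1}{-28 + \frac{28^{2}}{6} + 2 \left(-12\right) 28} = \frac{1}{-28 + \frac{1}{6} \cdot 784 - 672} = \frac{1}{-28 + \frac{392}{3} - 672} = \frac{1}{- \frac{1708}{3}} = - \frac{3}{1708}$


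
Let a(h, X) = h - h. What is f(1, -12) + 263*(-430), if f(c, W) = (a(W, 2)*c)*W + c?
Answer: -113089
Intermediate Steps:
a(h, X) = 0
f(c, W) = c (f(c, W) = (0*c)*W + c = 0*W + c = 0 + c = c)
f(1, -12) + 263*(-430) = 1 + 263*(-430) = 1 - 113090 = -113089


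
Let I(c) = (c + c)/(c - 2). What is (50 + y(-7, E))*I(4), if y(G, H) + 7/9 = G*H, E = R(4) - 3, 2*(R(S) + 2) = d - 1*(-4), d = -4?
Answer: 3032/9 ≈ 336.89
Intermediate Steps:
R(S) = -2 (R(S) = -2 + (-4 - 1*(-4))/2 = -2 + (-4 + 4)/2 = -2 + (½)*0 = -2 + 0 = -2)
E = -5 (E = -2 - 3 = -5)
I(c) = 2*c/(-2 + c) (I(c) = (2*c)/(-2 + c) = 2*c/(-2 + c))
y(G, H) = -7/9 + G*H
(50 + y(-7, E))*I(4) = (50 + (-7/9 - 7*(-5)))*(2*4/(-2 + 4)) = (50 + (-7/9 + 35))*(2*4/2) = (50 + 308/9)*(2*4*(½)) = (758/9)*4 = 3032/9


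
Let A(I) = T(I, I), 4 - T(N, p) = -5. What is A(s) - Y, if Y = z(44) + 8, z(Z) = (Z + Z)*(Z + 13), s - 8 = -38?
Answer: -5015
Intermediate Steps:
s = -30 (s = 8 - 38 = -30)
T(N, p) = 9 (T(N, p) = 4 - 1*(-5) = 4 + 5 = 9)
A(I) = 9
z(Z) = 2*Z*(13 + Z) (z(Z) = (2*Z)*(13 + Z) = 2*Z*(13 + Z))
Y = 5024 (Y = 2*44*(13 + 44) + 8 = 2*44*57 + 8 = 5016 + 8 = 5024)
A(s) - Y = 9 - 1*5024 = 9 - 5024 = -5015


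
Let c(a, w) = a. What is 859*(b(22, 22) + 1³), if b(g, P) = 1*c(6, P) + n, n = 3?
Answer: 8590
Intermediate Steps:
b(g, P) = 9 (b(g, P) = 1*6 + 3 = 6 + 3 = 9)
859*(b(22, 22) + 1³) = 859*(9 + 1³) = 859*(9 + 1) = 859*10 = 8590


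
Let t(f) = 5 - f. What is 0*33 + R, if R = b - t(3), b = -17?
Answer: -19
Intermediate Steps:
R = -19 (R = -17 - (5 - 1*3) = -17 - (5 - 3) = -17 - 1*2 = -17 - 2 = -19)
0*33 + R = 0*33 - 19 = 0 - 19 = -19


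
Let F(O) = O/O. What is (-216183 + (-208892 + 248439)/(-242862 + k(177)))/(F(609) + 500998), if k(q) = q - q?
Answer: -52502675293/121673619138 ≈ -0.43150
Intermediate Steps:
k(q) = 0
F(O) = 1
(-216183 + (-208892 + 248439)/(-242862 + k(177)))/(F(609) + 500998) = (-216183 + (-208892 + 248439)/(-242862 + 0))/(1 + 500998) = (-216183 + 39547/(-242862))/500999 = (-216183 + 39547*(-1/242862))*(1/500999) = (-216183 - 39547/242862)*(1/500999) = -52502675293/242862*1/500999 = -52502675293/121673619138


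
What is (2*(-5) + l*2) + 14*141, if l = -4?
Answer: 1956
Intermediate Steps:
(2*(-5) + l*2) + 14*141 = (2*(-5) - 4*2) + 14*141 = (-10 - 8) + 1974 = -18 + 1974 = 1956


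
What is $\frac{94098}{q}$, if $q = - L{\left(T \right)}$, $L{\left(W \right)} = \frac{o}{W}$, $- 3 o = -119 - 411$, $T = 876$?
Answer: $- \frac{123644772}{265} \approx -4.6658 \cdot 10^{5}$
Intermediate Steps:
$o = \frac{530}{3}$ ($o = - \frac{-119 - 411}{3} = \left(- \frac{1}{3}\right) \left(-530\right) = \frac{530}{3} \approx 176.67$)
$L{\left(W \right)} = \frac{530}{3 W}$
$q = - \frac{265}{1314}$ ($q = - \frac{530}{3 \cdot 876} = \left(-1\right) \frac{265}{1314} = - \frac{265}{1314} \approx -0.20167$)
$\frac{94098}{q} = \frac{94098}{- \frac{265}{1314}} = 94098 \left(- \frac{1314}{265}\right) = - \frac{123644772}{265}$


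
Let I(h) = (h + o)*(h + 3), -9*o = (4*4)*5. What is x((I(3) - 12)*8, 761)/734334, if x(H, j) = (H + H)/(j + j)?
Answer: -568/838242261 ≈ -6.7761e-7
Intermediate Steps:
o = -80/9 (o = -4*4*5/9 = -16*5/9 = -⅑*80 = -80/9 ≈ -8.8889)
I(h) = (3 + h)*(-80/9 + h) (I(h) = (h - 80/9)*(h + 3) = (-80/9 + h)*(3 + h) = (3 + h)*(-80/9 + h))
x(H, j) = H/j (x(H, j) = (2*H)/((2*j)) = (2*H)*(1/(2*j)) = H/j)
x((I(3) - 12)*8, 761)/734334 = ((((-80/3 + 3² - 53/9*3) - 12)*8)/761)/734334 = ((((-80/3 + 9 - 53/3) - 12)*8)*(1/761))*(1/734334) = (((-106/3 - 12)*8)*(1/761))*(1/734334) = (-142/3*8*(1/761))*(1/734334) = -1136/3*1/761*(1/734334) = -1136/2283*1/734334 = -568/838242261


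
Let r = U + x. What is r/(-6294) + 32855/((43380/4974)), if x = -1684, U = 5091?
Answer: 952243084/252809 ≈ 3766.6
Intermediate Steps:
r = 3407 (r = 5091 - 1684 = 3407)
r/(-6294) + 32855/((43380/4974)) = 3407/(-6294) + 32855/((43380/4974)) = 3407*(-1/6294) + 32855/((43380*(1/4974))) = -3407/6294 + 32855/(7230/829) = -3407/6294 + 32855*(829/7230) = -3407/6294 + 5447359/1446 = 952243084/252809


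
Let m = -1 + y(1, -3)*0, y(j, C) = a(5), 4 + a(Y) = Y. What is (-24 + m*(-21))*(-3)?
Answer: 9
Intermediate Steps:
a(Y) = -4 + Y
y(j, C) = 1 (y(j, C) = -4 + 5 = 1)
m = -1 (m = -1 + 1*0 = -1 + 0 = -1)
(-24 + m*(-21))*(-3) = (-24 - 1*(-21))*(-3) = (-24 + 21)*(-3) = -3*(-3) = 9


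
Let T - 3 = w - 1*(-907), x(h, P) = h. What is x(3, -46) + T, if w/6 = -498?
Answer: -2075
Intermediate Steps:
w = -2988 (w = 6*(-498) = -2988)
T = -2078 (T = 3 + (-2988 - 1*(-907)) = 3 + (-2988 + 907) = 3 - 2081 = -2078)
x(3, -46) + T = 3 - 2078 = -2075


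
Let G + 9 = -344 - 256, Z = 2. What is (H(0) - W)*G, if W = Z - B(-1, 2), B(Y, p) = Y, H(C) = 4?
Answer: -609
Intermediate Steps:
W = 3 (W = 2 - 1*(-1) = 2 + 1 = 3)
G = -609 (G = -9 + (-344 - 256) = -9 - 600 = -609)
(H(0) - W)*G = (4 - 1*3)*(-609) = (4 - 3)*(-609) = 1*(-609) = -609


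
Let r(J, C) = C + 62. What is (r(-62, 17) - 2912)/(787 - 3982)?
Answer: 2833/3195 ≈ 0.88670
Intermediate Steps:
r(J, C) = 62 + C
(r(-62, 17) - 2912)/(787 - 3982) = ((62 + 17) - 2912)/(787 - 3982) = (79 - 2912)/(-3195) = -2833*(-1/3195) = 2833/3195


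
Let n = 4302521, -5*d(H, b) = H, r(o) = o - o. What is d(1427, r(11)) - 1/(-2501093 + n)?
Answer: -2570637761/9007140 ≈ -285.40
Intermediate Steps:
r(o) = 0
d(H, b) = -H/5
d(1427, r(11)) - 1/(-2501093 + n) = -⅕*1427 - 1/(-2501093 + 4302521) = -1427/5 - 1/1801428 = -2570637761/9007140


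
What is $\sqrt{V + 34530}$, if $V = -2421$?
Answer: $\sqrt{32109} \approx 179.19$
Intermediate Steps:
$\sqrt{V + 34530} = \sqrt{-2421 + 34530} = \sqrt{32109}$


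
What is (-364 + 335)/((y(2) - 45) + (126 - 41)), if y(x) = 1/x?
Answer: -58/81 ≈ -0.71605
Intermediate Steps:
y(x) = 1/x
(-364 + 335)/((y(2) - 45) + (126 - 41)) = (-364 + 335)/((1/2 - 45) + (126 - 41)) = -29/((½ - 45) + 85) = -29/(-89/2 + 85) = -29/81/2 = -29*2/81 = -58/81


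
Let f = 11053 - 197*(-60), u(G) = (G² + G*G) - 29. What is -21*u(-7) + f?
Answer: 21424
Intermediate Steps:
u(G) = -29 + 2*G² (u(G) = (G² + G²) - 29 = 2*G² - 29 = -29 + 2*G²)
f = 22873 (f = 11053 - 1*(-11820) = 11053 + 11820 = 22873)
-21*u(-7) + f = -21*(-29 + 2*(-7)²) + 22873 = -21*(-29 + 2*49) + 22873 = -21*(-29 + 98) + 22873 = -21*69 + 22873 = -1449 + 22873 = 21424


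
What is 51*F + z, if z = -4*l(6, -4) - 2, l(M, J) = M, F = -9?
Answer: -485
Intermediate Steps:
z = -26 (z = -4*6 - 2 = -24 - 2 = -26)
51*F + z = 51*(-9) - 26 = -459 - 26 = -485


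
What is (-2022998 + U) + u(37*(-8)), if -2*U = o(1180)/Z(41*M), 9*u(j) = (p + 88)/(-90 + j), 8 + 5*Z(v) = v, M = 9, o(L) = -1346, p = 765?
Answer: -2537058731695/1254114 ≈ -2.0230e+6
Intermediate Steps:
Z(v) = -8/5 + v/5
u(j) = 853/(9*(-90 + j)) (u(j) = ((765 + 88)/(-90 + j))/9 = (853/(-90 + j))/9 = 853/(9*(-90 + j)))
U = 3365/361 (U = -(-673)/(-8/5 + (41*9)/5) = -(-673)/(-8/5 + (⅕)*369) = -(-673)/(-8/5 + 369/5) = -(-673)/361/5 = -(-673)*5/361 = -½*(-6730/361) = 3365/361 ≈ 9.3213)
(-2022998 + U) + u(37*(-8)) = (-2022998 + 3365/361) + 853/(9*(-90 + 37*(-8))) = -730298913/361 + 853/(9*(-90 - 296)) = -730298913/361 + (853/9)/(-386) = -730298913/361 + (853/9)*(-1/386) = -730298913/361 - 853/3474 = -2537058731695/1254114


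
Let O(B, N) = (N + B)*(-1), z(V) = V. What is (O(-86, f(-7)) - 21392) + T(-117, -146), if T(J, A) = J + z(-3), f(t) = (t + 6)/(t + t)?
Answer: -299965/14 ≈ -21426.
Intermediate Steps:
f(t) = (6 + t)/(2*t) (f(t) = (6 + t)/((2*t)) = (6 + t)*(1/(2*t)) = (6 + t)/(2*t))
O(B, N) = -B - N (O(B, N) = (B + N)*(-1) = -B - N)
T(J, A) = -3 + J (T(J, A) = J - 3 = -3 + J)
(O(-86, f(-7)) - 21392) + T(-117, -146) = ((-1*(-86) - (6 - 7)/(2*(-7))) - 21392) + (-3 - 117) = ((86 - (-1)*(-1)/(2*7)) - 21392) - 120 = ((86 - 1*1/14) - 21392) - 120 = ((86 - 1/14) - 21392) - 120 = (1203/14 - 21392) - 120 = -298285/14 - 120 = -299965/14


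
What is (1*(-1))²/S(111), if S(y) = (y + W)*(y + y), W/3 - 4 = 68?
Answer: 1/72594 ≈ 1.3775e-5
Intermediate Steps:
W = 216 (W = 12 + 3*68 = 12 + 204 = 216)
S(y) = 2*y*(216 + y) (S(y) = (y + 216)*(y + y) = (216 + y)*(2*y) = 2*y*(216 + y))
(1*(-1))²/S(111) = (1*(-1))²/((2*111*(216 + 111))) = (-1)²/((2*111*327)) = 1/72594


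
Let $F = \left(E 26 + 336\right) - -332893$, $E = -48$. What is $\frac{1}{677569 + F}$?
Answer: $\frac{1}{1009550} \approx 9.9054 \cdot 10^{-7}$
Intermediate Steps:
$F = 331981$ ($F = \left(\left(-48\right) 26 + 336\right) - -332893 = \left(-1248 + 336\right) + 332893 = -912 + 332893 = 331981$)
$\frac{1}{677569 + F} = \frac{1}{677569 + 331981} = \frac{1}{1009550}$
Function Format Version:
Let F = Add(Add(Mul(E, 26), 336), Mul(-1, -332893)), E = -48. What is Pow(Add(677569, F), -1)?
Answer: Rational(1, 1009550) ≈ 9.9054e-7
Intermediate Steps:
F = 331981 (F = Add(Add(Mul(-48, 26), 336), Mul(-1, -332893)) = Add(Add(-1248, 336), 332893) = Add(-912, 332893) = 331981)
Pow(Add(677569, F), -1) = Pow(Add(677569, 331981), -1) = Pow(1009550, -1) = Rational(1, 1009550)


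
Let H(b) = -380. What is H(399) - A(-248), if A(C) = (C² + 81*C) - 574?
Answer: -41222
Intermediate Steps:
A(C) = -574 + C² + 81*C
H(399) - A(-248) = -380 - (-574 + (-248)² + 81*(-248)) = -380 - (-574 + 61504 - 20088) = -380 - 1*40842 = -380 - 40842 = -41222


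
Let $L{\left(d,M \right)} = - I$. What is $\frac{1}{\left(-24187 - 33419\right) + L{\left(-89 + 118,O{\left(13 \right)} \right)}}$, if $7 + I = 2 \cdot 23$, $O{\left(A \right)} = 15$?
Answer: $- \frac{1}{57645} \approx -1.7348 \cdot 10^{-5}$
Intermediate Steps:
$I = 39$ ($I = -7 + 2 \cdot 23 = -7 + 46 = 39$)
$L{\left(d,M \right)} = -39$ ($L{\left(d,M \right)} = \left(-1\right) 39 = -39$)
$\frac{1}{\left(-24187 - 33419\right) + L{\left(-89 + 118,O{\left(13 \right)} \right)}} = \frac{1}{\left(-24187 - 33419\right) - 39} = \frac{1}{-57606 - 39} = \frac{1}{-57645} = - \frac{1}{57645}$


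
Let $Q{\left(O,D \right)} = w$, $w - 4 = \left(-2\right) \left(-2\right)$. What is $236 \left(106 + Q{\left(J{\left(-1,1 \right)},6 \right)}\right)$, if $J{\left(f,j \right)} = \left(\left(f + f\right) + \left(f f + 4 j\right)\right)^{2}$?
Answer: $26904$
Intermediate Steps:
$J{\left(f,j \right)} = \left(f^{2} + 2 f + 4 j\right)^{2}$ ($J{\left(f,j \right)} = \left(2 f + \left(f^{2} + 4 j\right)\right)^{2} = \left(f^{2} + 2 f + 4 j\right)^{2}$)
$w = 8$ ($w = 4 - -4 = 4 + 4 = 8$)
$Q{\left(O,D \right)} = 8$
$236 \left(106 + Q{\left(J{\left(-1,1 \right)},6 \right)}\right) = 236 \left(106 + 8\right) = 236 \cdot 114 = 26904$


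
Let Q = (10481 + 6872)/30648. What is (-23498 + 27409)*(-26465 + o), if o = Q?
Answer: -3172141572937/30648 ≈ -1.0350e+8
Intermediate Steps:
Q = 17353/30648 (Q = 17353*(1/30648) = 17353/30648 ≈ 0.56620)
o = 17353/30648 ≈ 0.56620
(-23498 + 27409)*(-26465 + o) = (-23498 + 27409)*(-26465 + 17353/30648) = 3911*(-811081967/30648) = -3172141572937/30648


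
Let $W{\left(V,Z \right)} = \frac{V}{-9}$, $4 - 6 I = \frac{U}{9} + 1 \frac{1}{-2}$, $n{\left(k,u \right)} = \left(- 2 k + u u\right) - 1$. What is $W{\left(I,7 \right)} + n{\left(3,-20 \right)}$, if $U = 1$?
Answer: $\frac{381917}{972} \approx 392.92$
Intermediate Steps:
$n{\left(k,u \right)} = -1 + u^{2} - 2 k$ ($n{\left(k,u \right)} = \left(- 2 k + u^{2}\right) - 1 = \left(u^{2} - 2 k\right) - 1 = -1 + u^{2} - 2 k$)
$I = \frac{79}{108}$ ($I = \frac{2}{3} - \frac{1 \cdot \frac{1}{9} + 1 \frac{1}{-2}}{6} = \frac{2}{3} - \frac{1 \cdot \frac{1}{9} + 1 \left(- \frac{1}{2}\right)}{6} = \frac{2}{3} - \frac{\frac{1}{9} - \frac{1}{2}}{6} = \frac{2}{3} - - \frac{7}{108} = \frac{2}{3} + \frac{7}{108} = \frac{79}{108} \approx 0.73148$)
$W{\left(V,Z \right)} = - \frac{V}{9}$ ($W{\left(V,Z \right)} = V \left(- \frac{1}{9}\right) = - \frac{V}{9}$)
$W{\left(I,7 \right)} + n{\left(3,-20 \right)} = \left(- \frac{1}{9}\right) \frac{79}{108} - \left(7 - 400\right) = - \frac{79}{972} - -393 = - \frac{79}{972} + 393 = \frac{381917}{972}$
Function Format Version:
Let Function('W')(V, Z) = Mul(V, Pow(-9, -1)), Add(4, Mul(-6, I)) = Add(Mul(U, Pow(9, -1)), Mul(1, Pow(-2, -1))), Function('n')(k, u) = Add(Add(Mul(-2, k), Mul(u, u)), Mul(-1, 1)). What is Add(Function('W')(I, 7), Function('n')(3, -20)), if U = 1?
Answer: Rational(381917, 972) ≈ 392.92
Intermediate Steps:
Function('n')(k, u) = Add(-1, Pow(u, 2), Mul(-2, k)) (Function('n')(k, u) = Add(Add(Mul(-2, k), Pow(u, 2)), -1) = Add(Add(Pow(u, 2), Mul(-2, k)), -1) = Add(-1, Pow(u, 2), Mul(-2, k)))
I = Rational(79, 108) (I = Add(Rational(2, 3), Mul(Rational(-1, 6), Add(Mul(1, Pow(9, -1)), Mul(1, Pow(-2, -1))))) = Add(Rational(2, 3), Mul(Rational(-1, 6), Add(Mul(1, Rational(1, 9)), Mul(1, Rational(-1, 2))))) = Add(Rational(2, 3), Mul(Rational(-1, 6), Add(Rational(1, 9), Rational(-1, 2)))) = Add(Rational(2, 3), Mul(Rational(-1, 6), Rational(-7, 18))) = Add(Rational(2, 3), Rational(7, 108)) = Rational(79, 108) ≈ 0.73148)
Function('W')(V, Z) = Mul(Rational(-1, 9), V) (Function('W')(V, Z) = Mul(V, Rational(-1, 9)) = Mul(Rational(-1, 9), V))
Add(Function('W')(I, 7), Function('n')(3, -20)) = Add(Mul(Rational(-1, 9), Rational(79, 108)), Add(-1, Pow(-20, 2), Mul(-2, 3))) = Add(Rational(-79, 972), Add(-1, 400, -6)) = Add(Rational(-79, 972), 393) = Rational(381917, 972)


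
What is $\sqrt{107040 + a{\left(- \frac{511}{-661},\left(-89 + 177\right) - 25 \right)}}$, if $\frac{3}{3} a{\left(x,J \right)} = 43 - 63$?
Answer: $2 \sqrt{26755} \approx 327.14$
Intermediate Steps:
$a{\left(x,J \right)} = -20$ ($a{\left(x,J \right)} = 43 - 63 = -20$)
$\sqrt{107040 + a{\left(- \frac{511}{-661},\left(-89 + 177\right) - 25 \right)}} = \sqrt{107040 - 20} = \sqrt{107020} = 2 \sqrt{26755}$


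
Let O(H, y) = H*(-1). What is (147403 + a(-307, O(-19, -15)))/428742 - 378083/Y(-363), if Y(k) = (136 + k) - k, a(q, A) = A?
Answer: -81040006097/29154456 ≈ -2779.7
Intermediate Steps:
O(H, y) = -H
Y(k) = 136
(147403 + a(-307, O(-19, -15)))/428742 - 378083/Y(-363) = (147403 - 1*(-19))/428742 - 378083/136 = (147403 + 19)*(1/428742) - 378083*1/136 = 147422*(1/428742) - 378083/136 = 73711/214371 - 378083/136 = -81040006097/29154456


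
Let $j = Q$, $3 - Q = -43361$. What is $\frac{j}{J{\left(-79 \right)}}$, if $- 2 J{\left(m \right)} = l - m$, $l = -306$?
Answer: $\frac{86728}{227} \approx 382.06$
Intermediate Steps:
$Q = 43364$ ($Q = 3 - -43361 = 3 + 43361 = 43364$)
$J{\left(m \right)} = 153 + \frac{m}{2}$ ($J{\left(m \right)} = - \frac{-306 - m}{2} = 153 + \frac{m}{2}$)
$j = 43364$
$\frac{j}{J{\left(-79 \right)}} = \frac{43364}{153 + \frac{1}{2} \left(-79\right)} = \frac{43364}{153 - \frac{79}{2}} = \frac{43364}{\frac{227}{2}} = 43364 \cdot \frac{2}{227} = \frac{86728}{227}$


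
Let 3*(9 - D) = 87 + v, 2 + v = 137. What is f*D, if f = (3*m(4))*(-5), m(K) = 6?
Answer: 5850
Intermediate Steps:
v = 135 (v = -2 + 137 = 135)
D = -65 (D = 9 - (87 + 135)/3 = 9 - 1/3*222 = 9 - 74 = -65)
f = -90 (f = (3*6)*(-5) = 18*(-5) = -90)
f*D = -90*(-65) = 5850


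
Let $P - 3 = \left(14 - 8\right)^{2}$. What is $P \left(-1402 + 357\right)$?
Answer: $-40755$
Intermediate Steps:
$P = 39$ ($P = 3 + \left(14 - 8\right)^{2} = 3 + 6^{2} = 3 + 36 = 39$)
$P \left(-1402 + 357\right) = 39 \left(-1402 + 357\right) = 39 \left(-1045\right) = -40755$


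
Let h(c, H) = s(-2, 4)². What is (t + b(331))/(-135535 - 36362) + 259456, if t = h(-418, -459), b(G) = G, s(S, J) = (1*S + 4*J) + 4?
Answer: 44599707377/171897 ≈ 2.5946e+5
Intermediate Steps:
s(S, J) = 4 + S + 4*J (s(S, J) = (S + 4*J) + 4 = 4 + S + 4*J)
h(c, H) = 324 (h(c, H) = (4 - 2 + 4*4)² = (4 - 2 + 16)² = 18² = 324)
t = 324
(t + b(331))/(-135535 - 36362) + 259456 = (324 + 331)/(-135535 - 36362) + 259456 = 655/(-171897) + 259456 = 655*(-1/171897) + 259456 = -655/171897 + 259456 = 44599707377/171897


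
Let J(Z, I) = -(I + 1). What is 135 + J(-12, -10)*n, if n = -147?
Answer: -1188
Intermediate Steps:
J(Z, I) = -1 - I (J(Z, I) = -(1 + I) = -1 - I)
135 + J(-12, -10)*n = 135 + (-1 - 1*(-10))*(-147) = 135 + (-1 + 10)*(-147) = 135 + 9*(-147) = 135 - 1323 = -1188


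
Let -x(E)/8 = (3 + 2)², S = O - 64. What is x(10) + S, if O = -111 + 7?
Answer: -368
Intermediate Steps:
O = -104
S = -168 (S = -104 - 64 = -168)
x(E) = -200 (x(E) = -8*(3 + 2)² = -8*5² = -8*25 = -200)
x(10) + S = -200 - 168 = -368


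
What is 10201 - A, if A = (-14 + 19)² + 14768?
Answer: -4592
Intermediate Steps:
A = 14793 (A = 5² + 14768 = 25 + 14768 = 14793)
10201 - A = 10201 - 1*14793 = 10201 - 14793 = -4592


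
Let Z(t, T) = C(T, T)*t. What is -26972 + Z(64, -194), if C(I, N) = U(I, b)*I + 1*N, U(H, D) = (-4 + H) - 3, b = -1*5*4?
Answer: 2456228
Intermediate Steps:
b = -20 (b = -5*4 = -20)
U(H, D) = -7 + H
C(I, N) = N + I*(-7 + I) (C(I, N) = (-7 + I)*I + 1*N = I*(-7 + I) + N = N + I*(-7 + I))
Z(t, T) = t*(T + T*(-7 + T)) (Z(t, T) = (T + T*(-7 + T))*t = t*(T + T*(-7 + T)))
-26972 + Z(64, -194) = -26972 - 194*64*(-6 - 194) = -26972 - 194*64*(-200) = -26972 + 2483200 = 2456228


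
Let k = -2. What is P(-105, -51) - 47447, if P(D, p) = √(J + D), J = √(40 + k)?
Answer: -47447 + I*√(105 - √38) ≈ -47447.0 + 9.9416*I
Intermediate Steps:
J = √38 (J = √(40 - 2) = √38 ≈ 6.1644)
P(D, p) = √(D + √38) (P(D, p) = √(√38 + D) = √(D + √38))
P(-105, -51) - 47447 = √(-105 + √38) - 47447 = -47447 + √(-105 + √38)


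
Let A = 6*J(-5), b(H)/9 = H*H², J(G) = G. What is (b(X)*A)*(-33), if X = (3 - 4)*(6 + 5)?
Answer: -11859210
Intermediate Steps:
X = -11 (X = -1*11 = -11)
b(H) = 9*H³ (b(H) = 9*(H*H²) = 9*H³)
A = -30 (A = 6*(-5) = -30)
(b(X)*A)*(-33) = ((9*(-11)³)*(-30))*(-33) = ((9*(-1331))*(-30))*(-33) = -11979*(-30)*(-33) = 359370*(-33) = -11859210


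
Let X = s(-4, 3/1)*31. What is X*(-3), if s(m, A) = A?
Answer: -279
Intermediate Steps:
X = 93 (X = (3/1)*31 = (3*1)*31 = 3*31 = 93)
X*(-3) = 93*(-3) = -279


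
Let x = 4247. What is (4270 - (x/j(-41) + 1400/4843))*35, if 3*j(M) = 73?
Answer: 50673163345/353539 ≈ 1.4333e+5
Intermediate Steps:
j(M) = 73/3 (j(M) = (⅓)*73 = 73/3)
(4270 - (x/j(-41) + 1400/4843))*35 = (4270 - (4247/(73/3) + 1400/4843))*35 = (4270 - (4247*(3/73) + 1400*(1/4843)))*35 = (4270 - (12741/73 + 1400/4843))*35 = (4270 - 1*61806863/353539)*35 = (4270 - 61806863/353539)*35 = (1447804667/353539)*35 = 50673163345/353539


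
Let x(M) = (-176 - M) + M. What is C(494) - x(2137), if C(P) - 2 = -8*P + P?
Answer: -3280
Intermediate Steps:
C(P) = 2 - 7*P (C(P) = 2 + (-8*P + P) = 2 - 7*P)
x(M) = -176
C(494) - x(2137) = (2 - 7*494) - 1*(-176) = (2 - 3458) + 176 = -3456 + 176 = -3280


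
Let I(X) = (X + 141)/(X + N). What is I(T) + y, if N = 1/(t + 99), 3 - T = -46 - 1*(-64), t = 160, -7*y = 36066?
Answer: -70154391/13594 ≈ -5160.7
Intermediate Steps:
y = -36066/7 (y = -⅐*36066 = -36066/7 ≈ -5152.3)
T = -15 (T = 3 - (-46 - 1*(-64)) = 3 - (-46 + 64) = 3 - 1*18 = 3 - 18 = -15)
N = 1/259 (N = 1/(160 + 99) = 1/259 ≈ 0.0038610)
I(X) = (141 + X)/(1/259 + X) (I(X) = (X + 141)/(X + 1/259) = (141 + X)/(1/259 + X))
I(T) + y = 259*(141 - 15)/(1 + 259*(-15)) - 36066/7 = 259*126/(1 - 3885) - 36066/7 = 259*126/(-3884) - 36066/7 = 259*(-1/3884)*126 - 36066/7 = -16317/1942 - 36066/7 = -70154391/13594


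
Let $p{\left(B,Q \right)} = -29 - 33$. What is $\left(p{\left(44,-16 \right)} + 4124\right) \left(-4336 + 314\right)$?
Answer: $-16337364$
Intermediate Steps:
$p{\left(B,Q \right)} = -62$ ($p{\left(B,Q \right)} = -29 - 33 = -62$)
$\left(p{\left(44,-16 \right)} + 4124\right) \left(-4336 + 314\right) = \left(-62 + 4124\right) \left(-4336 + 314\right) = 4062 \left(-4022\right) = -16337364$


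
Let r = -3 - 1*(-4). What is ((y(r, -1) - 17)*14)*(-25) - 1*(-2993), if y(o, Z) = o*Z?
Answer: 9293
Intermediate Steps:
r = 1 (r = -3 + 4 = 1)
y(o, Z) = Z*o
((y(r, -1) - 17)*14)*(-25) - 1*(-2993) = ((-1*1 - 17)*14)*(-25) - 1*(-2993) = ((-1 - 17)*14)*(-25) + 2993 = -18*14*(-25) + 2993 = -252*(-25) + 2993 = 6300 + 2993 = 9293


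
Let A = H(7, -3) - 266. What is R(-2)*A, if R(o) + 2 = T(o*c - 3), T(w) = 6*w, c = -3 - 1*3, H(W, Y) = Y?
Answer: -13988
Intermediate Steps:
c = -6 (c = -3 - 3 = -6)
R(o) = -20 - 36*o (R(o) = -2 + 6*(o*(-6) - 3) = -2 + 6*(-6*o - 3) = -2 + 6*(-3 - 6*o) = -2 + (-18 - 36*o) = -20 - 36*o)
A = -269 (A = -3 - 266 = -269)
R(-2)*A = (-20 - 36*(-2))*(-269) = (-20 + 72)*(-269) = 52*(-269) = -13988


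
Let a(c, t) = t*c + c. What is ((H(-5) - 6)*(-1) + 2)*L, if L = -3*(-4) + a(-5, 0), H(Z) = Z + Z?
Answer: 126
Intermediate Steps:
H(Z) = 2*Z
a(c, t) = c + c*t (a(c, t) = c*t + c = c + c*t)
L = 7 (L = -3*(-4) - 5*(1 + 0) = 12 - 5*1 = 12 - 5 = 7)
((H(-5) - 6)*(-1) + 2)*L = ((2*(-5) - 6)*(-1) + 2)*7 = ((-10 - 6)*(-1) + 2)*7 = (-16*(-1) + 2)*7 = (16 + 2)*7 = 18*7 = 126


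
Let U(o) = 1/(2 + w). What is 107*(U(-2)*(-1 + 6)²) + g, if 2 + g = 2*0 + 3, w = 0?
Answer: 2677/2 ≈ 1338.5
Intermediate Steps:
U(o) = ½ (U(o) = 1/(2 + 0) = 1/2 = ½)
g = 1 (g = -2 + (2*0 + 3) = -2 + (0 + 3) = -2 + 3 = 1)
107*(U(-2)*(-1 + 6)²) + g = 107*((-1 + 6)²/2) + 1 = 107*((½)*5²) + 1 = 107*((½)*25) + 1 = 107*(25/2) + 1 = 2675/2 + 1 = 2677/2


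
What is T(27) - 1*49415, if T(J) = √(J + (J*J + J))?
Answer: -49415 + 3*√87 ≈ -49387.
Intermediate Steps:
T(J) = √(J² + 2*J) (T(J) = √(J + (J² + J)) = √(J + (J + J²)) = √(J² + 2*J))
T(27) - 1*49415 = √(27*(2 + 27)) - 1*49415 = √(27*29) - 49415 = √783 - 49415 = 3*√87 - 49415 = -49415 + 3*√87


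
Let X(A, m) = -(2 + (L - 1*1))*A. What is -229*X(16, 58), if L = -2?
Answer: -3664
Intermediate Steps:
X(A, m) = A (X(A, m) = -(2 + (-2 - 1*1))*A = -(2 + (-2 - 1))*A = -(2 - 3)*A = -(-1)*A = A)
-229*X(16, 58) = -229*16 = -3664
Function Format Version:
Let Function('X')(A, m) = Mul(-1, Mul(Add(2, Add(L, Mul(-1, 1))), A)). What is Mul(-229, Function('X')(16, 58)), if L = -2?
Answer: -3664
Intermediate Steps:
Function('X')(A, m) = A (Function('X')(A, m) = Mul(-1, Mul(Add(2, Add(-2, Mul(-1, 1))), A)) = Mul(-1, Mul(Add(2, Add(-2, -1)), A)) = Mul(-1, Mul(Add(2, -3), A)) = Mul(-1, Mul(-1, A)) = A)
Mul(-229, Function('X')(16, 58)) = Mul(-229, 16) = -3664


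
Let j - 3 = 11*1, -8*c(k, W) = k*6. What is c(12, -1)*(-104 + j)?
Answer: 810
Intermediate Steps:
c(k, W) = -3*k/4 (c(k, W) = -k*6/8 = -3*k/4)
j = 14 (j = 3 + 11*1 = 3 + 11 = 14)
c(12, -1)*(-104 + j) = (-¾*12)*(-104 + 14) = -9*(-90) = 810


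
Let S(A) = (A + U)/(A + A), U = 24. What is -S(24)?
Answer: -1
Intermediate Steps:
S(A) = (24 + A)/(2*A) (S(A) = (A + 24)/(A + A) = (24 + A)/((2*A)) = (24 + A)*(1/(2*A)) = (24 + A)/(2*A))
-S(24) = -(24 + 24)/(2*24) = -48/(2*24) = -1*1 = -1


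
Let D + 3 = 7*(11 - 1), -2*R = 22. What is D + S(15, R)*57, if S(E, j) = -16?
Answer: -845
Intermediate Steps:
R = -11 (R = -1/2*22 = -11)
D = 67 (D = -3 + 7*(11 - 1) = -3 + 7*10 = -3 + 70 = 67)
D + S(15, R)*57 = 67 - 16*57 = 67 - 912 = -845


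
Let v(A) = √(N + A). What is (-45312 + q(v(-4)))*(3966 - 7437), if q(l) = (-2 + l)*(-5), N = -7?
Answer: 157243242 + 17355*I*√11 ≈ 1.5724e+8 + 57560.0*I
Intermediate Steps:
v(A) = √(-7 + A)
q(l) = 10 - 5*l
(-45312 + q(v(-4)))*(3966 - 7437) = (-45312 + (10 - 5*√(-7 - 4)))*(3966 - 7437) = (-45312 + (10 - 5*I*√11))*(-3471) = (-45302 - 5*I*√11)*(-3471) = 157243242 + 17355*I*√11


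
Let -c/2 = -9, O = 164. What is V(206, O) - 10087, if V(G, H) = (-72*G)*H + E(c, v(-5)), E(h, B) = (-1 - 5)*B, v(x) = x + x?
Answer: -2442475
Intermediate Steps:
v(x) = 2*x
c = 18 (c = -2*(-9) = 18)
E(h, B) = -6*B
V(G, H) = 60 - 72*G*H (V(G, H) = (-72*G)*H - 12*(-5) = -72*G*H - 6*(-10) = -72*G*H + 60 = 60 - 72*G*H)
V(206, O) - 10087 = (60 - 72*206*164) - 10087 = (60 - 2432448) - 10087 = -2432388 - 10087 = -2442475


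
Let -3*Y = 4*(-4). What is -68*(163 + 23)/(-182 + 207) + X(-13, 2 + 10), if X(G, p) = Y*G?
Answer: -43144/75 ≈ -575.25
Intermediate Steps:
Y = 16/3 (Y = -4*(-4)/3 = -1/3*(-16) = 16/3 ≈ 5.3333)
X(G, p) = 16*G/3
-68*(163 + 23)/(-182 + 207) + X(-13, 2 + 10) = -68*(163 + 23)/(-182 + 207) + (16/3)*(-13) = -12648/25 - 208/3 = -43144/75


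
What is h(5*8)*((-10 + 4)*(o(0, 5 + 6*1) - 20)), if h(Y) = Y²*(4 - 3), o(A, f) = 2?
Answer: 172800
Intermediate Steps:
h(Y) = Y² (h(Y) = Y²*1 = Y²)
h(5*8)*((-10 + 4)*(o(0, 5 + 6*1) - 20)) = (5*8)²*((-10 + 4)*(2 - 20)) = 40²*(-6*(-18)) = 1600*108 = 172800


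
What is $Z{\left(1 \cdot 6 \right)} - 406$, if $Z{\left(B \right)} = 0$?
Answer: $-406$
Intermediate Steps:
$Z{\left(1 \cdot 6 \right)} - 406 = 0 - 406 = -406$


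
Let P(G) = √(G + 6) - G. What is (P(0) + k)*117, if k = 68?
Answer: 7956 + 117*√6 ≈ 8242.6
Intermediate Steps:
P(G) = √(6 + G) - G
(P(0) + k)*117 = ((√(6 + 0) - 1*0) + 68)*117 = ((√6 + 0) + 68)*117 = (√6 + 68)*117 = (68 + √6)*117 = 7956 + 117*√6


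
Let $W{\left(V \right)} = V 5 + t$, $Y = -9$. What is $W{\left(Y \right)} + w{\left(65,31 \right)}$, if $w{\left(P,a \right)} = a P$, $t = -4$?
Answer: $1966$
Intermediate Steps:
$W{\left(V \right)} = -4 + 5 V$ ($W{\left(V \right)} = V 5 - 4 = 5 V - 4 = -4 + 5 V$)
$w{\left(P,a \right)} = P a$
$W{\left(Y \right)} + w{\left(65,31 \right)} = \left(-4 + 5 \left(-9\right)\right) + 65 \cdot 31 = \left(-4 - 45\right) + 2015 = -49 + 2015 = 1966$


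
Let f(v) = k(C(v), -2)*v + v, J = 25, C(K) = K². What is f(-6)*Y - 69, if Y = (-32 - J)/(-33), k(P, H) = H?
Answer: -645/11 ≈ -58.636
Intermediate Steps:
f(v) = -v (f(v) = -2*v + v = -v)
Y = 19/11 (Y = (-32 - 1*25)/(-33) = (-32 - 25)*(-1/33) = -57*(-1/33) = 19/11 ≈ 1.7273)
f(-6)*Y - 69 = -1*(-6)*(19/11) - 69 = 6*(19/11) - 69 = 114/11 - 69 = -645/11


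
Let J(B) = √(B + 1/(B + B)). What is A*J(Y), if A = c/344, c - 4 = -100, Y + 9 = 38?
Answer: -18*√10846/1247 ≈ -1.5033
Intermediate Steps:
Y = 29 (Y = -9 + 38 = 29)
c = -96 (c = 4 - 100 = -96)
J(B) = √(B + 1/(2*B))
A = -12/43 (A = -96/344 = -96*1/344 = -12/43 ≈ -0.27907)
A*J(Y) = -6*√(2/29 + 4*29)/43 = -6*√(2*(1/29) + 116)/43 = -6*√(2/29 + 116)/43 = -6*√(3366/29)/43 = -6*3*√10846/29/43 = -18*√10846/1247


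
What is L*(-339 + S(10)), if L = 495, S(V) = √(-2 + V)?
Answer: -167805 + 990*√2 ≈ -1.6641e+5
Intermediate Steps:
L*(-339 + S(10)) = 495*(-339 + √(-2 + 10)) = 495*(-339 + √8) = 495*(-339 + 2*√2) = -167805 + 990*√2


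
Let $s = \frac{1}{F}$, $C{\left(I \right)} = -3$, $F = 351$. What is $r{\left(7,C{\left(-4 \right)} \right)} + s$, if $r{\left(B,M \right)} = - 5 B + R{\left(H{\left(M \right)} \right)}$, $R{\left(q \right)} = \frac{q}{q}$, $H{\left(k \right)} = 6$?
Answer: $- \frac{11933}{351} \approx -33.997$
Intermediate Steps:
$R{\left(q \right)} = 1$
$r{\left(B,M \right)} = 1 - 5 B$ ($r{\left(B,M \right)} = - 5 B + 1 = 1 - 5 B$)
$s = \frac{1}{351} \approx 0.002849$
$r{\left(7,C{\left(-4 \right)} \right)} + s = \left(1 - 35\right) + \frac{1}{351} = -34 + \frac{1}{351} = - \frac{11933}{351}$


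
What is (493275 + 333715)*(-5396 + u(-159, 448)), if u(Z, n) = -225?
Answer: -4648510790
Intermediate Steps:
(493275 + 333715)*(-5396 + u(-159, 448)) = (493275 + 333715)*(-5396 - 225) = 826990*(-5621) = -4648510790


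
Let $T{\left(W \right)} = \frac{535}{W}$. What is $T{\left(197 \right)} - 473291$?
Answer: $- \frac{93237792}{197} \approx -4.7329 \cdot 10^{5}$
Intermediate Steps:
$T{\left(197 \right)} - 473291 = \frac{535}{197} - 473291 = - \frac{93237792}{197}$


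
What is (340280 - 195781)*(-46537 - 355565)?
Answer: -58103336898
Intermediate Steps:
(340280 - 195781)*(-46537 - 355565) = 144499*(-402102) = -58103336898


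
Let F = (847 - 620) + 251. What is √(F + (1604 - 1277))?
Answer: √805 ≈ 28.373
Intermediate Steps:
F = 478 (F = 227 + 251 = 478)
√(F + (1604 - 1277)) = √(478 + (1604 - 1277)) = √(478 + 327) = √805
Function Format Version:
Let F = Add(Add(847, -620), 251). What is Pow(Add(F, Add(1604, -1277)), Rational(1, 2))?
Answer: Pow(805, Rational(1, 2)) ≈ 28.373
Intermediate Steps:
F = 478 (F = Add(227, 251) = 478)
Pow(Add(F, Add(1604, -1277)), Rational(1, 2)) = Pow(Add(478, Add(1604, -1277)), Rational(1, 2)) = Pow(Add(478, 327), Rational(1, 2)) = Pow(805, Rational(1, 2))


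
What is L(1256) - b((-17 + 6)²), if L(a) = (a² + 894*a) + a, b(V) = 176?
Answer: 2701480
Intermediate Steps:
L(a) = a² + 895*a
L(1256) - b((-17 + 6)²) = 1256*(895 + 1256) - 1*176 = 1256*2151 - 176 = 2701656 - 176 = 2701480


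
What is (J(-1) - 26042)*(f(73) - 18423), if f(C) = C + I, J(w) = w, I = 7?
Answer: 477706749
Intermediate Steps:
f(C) = 7 + C (f(C) = C + 7 = 7 + C)
(J(-1) - 26042)*(f(73) - 18423) = (-1 - 26042)*((7 + 73) - 18423) = -26043*(80 - 18423) = -26043*(-18343) = 477706749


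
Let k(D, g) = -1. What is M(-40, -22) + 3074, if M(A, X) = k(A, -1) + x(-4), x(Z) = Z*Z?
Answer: 3089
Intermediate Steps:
x(Z) = Z²
M(A, X) = 15 (M(A, X) = -1 + (-4)² = -1 + 16 = 15)
M(-40, -22) + 3074 = 15 + 3074 = 3089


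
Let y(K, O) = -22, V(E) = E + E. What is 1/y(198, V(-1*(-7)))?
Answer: -1/22 ≈ -0.045455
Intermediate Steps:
V(E) = 2*E
1/y(198, V(-1*(-7))) = 1/(-22) = -1/22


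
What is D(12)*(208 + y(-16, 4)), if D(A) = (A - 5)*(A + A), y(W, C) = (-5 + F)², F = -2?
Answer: 43176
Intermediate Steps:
y(W, C) = 49 (y(W, C) = (-5 - 2)² = (-7)² = 49)
D(A) = 2*A*(-5 + A) (D(A) = (-5 + A)*(2*A) = 2*A*(-5 + A))
D(12)*(208 + y(-16, 4)) = (2*12*(-5 + 12))*(208 + 49) = (2*12*7)*257 = 168*257 = 43176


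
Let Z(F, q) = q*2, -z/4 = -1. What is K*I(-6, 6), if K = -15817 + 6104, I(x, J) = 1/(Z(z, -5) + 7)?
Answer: 9713/3 ≈ 3237.7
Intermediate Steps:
z = 4 (z = -4*(-1) = 4)
Z(F, q) = 2*q
I(x, J) = -1/3 (I(x, J) = 1/(2*(-5) + 7) = 1/(-10 + 7) = 1/(-3) = -1/3)
K = -9713
K*I(-6, 6) = -9713*(-1/3) = 9713/3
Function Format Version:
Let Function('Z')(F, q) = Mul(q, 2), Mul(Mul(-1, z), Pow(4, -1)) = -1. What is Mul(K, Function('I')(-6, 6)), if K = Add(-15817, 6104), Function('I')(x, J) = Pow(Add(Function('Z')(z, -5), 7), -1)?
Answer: Rational(9713, 3) ≈ 3237.7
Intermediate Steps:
z = 4 (z = Mul(-4, -1) = 4)
Function('Z')(F, q) = Mul(2, q)
Function('I')(x, J) = Rational(-1, 3) (Function('I')(x, J) = Pow(Add(Mul(2, -5), 7), -1) = Pow(Add(-10, 7), -1) = Pow(-3, -1) = Rational(-1, 3))
K = -9713
Mul(K, Function('I')(-6, 6)) = Mul(-9713, Rational(-1, 3)) = Rational(9713, 3)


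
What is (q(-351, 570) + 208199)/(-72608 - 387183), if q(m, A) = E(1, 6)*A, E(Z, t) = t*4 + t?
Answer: -225299/459791 ≈ -0.49000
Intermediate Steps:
E(Z, t) = 5*t (E(Z, t) = 4*t + t = 5*t)
q(m, A) = 30*A (q(m, A) = (5*6)*A = 30*A)
(q(-351, 570) + 208199)/(-72608 - 387183) = (30*570 + 208199)/(-72608 - 387183) = (17100 + 208199)/(-459791) = 225299*(-1/459791) = -225299/459791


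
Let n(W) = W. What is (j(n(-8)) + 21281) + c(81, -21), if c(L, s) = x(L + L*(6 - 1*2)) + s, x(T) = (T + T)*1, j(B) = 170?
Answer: 22240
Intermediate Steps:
x(T) = 2*T (x(T) = (2*T)*1 = 2*T)
c(L, s) = s + 10*L (c(L, s) = 2*(L + L*(6 - 1*2)) + s = 2*(L + L*(6 - 2)) + s = 2*(L + L*4) + s = 2*(L + 4*L) + s = 2*(5*L) + s = 10*L + s = s + 10*L)
(j(n(-8)) + 21281) + c(81, -21) = (170 + 21281) + (-21 + 10*81) = 21451 + (-21 + 810) = 21451 + 789 = 22240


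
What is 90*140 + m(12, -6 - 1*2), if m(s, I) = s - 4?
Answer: 12608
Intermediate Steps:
m(s, I) = -4 + s
90*140 + m(12, -6 - 1*2) = 90*140 + (-4 + 12) = 12600 + 8 = 12608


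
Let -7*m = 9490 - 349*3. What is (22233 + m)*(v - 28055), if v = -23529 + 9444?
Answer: -886071760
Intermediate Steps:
m = -8443/7 (m = -(9490 - 349*3)/7 = -(9490 - 1*1047)/7 = -(9490 - 1047)/7 = -1/7*8443 = -8443/7 ≈ -1206.1)
v = -14085
(22233 + m)*(v - 28055) = (22233 - 8443/7)*(-14085 - 28055) = (147188/7)*(-42140) = -886071760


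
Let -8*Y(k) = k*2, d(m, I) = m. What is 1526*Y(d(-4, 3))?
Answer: 1526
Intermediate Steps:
Y(k) = -k/4 (Y(k) = -k*2/8 = -k/4)
1526*Y(d(-4, 3)) = 1526*(-¼*(-4)) = 1526*1 = 1526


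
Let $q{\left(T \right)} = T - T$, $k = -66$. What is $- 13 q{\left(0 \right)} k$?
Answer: $0$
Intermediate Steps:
$q{\left(T \right)} = 0$
$- 13 q{\left(0 \right)} k = \left(-13\right) 0 \left(-66\right) = 0 \left(-66\right) = 0$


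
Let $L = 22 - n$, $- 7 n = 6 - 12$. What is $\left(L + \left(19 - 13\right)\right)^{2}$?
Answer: $\frac{36100}{49} \approx 736.73$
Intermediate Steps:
$n = \frac{6}{7}$ ($n = - \frac{6 - 12}{7} = \left(- \frac{1}{7}\right) \left(-6\right) = \frac{6}{7} \approx 0.85714$)
$L = \frac{148}{7}$ ($L = 22 - \frac{6}{7} = \frac{148}{7} \approx 21.143$)
$\left(L + \left(19 - 13\right)\right)^{2} = \left(\frac{148}{7} + \left(19 - 13\right)\right)^{2} = \left(\frac{148}{7} + 6\right)^{2} = \left(\frac{190}{7}\right)^{2} = \frac{36100}{49}$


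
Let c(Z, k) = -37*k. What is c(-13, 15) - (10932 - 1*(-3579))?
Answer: -15066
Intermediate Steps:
c(-13, 15) - (10932 - 1*(-3579)) = -37*15 - (10932 - 1*(-3579)) = -555 - (10932 + 3579) = -555 - 1*14511 = -555 - 14511 = -15066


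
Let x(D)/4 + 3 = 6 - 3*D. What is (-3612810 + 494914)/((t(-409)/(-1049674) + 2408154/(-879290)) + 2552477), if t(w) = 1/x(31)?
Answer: -4504253904306357120/3687420028405190191 ≈ -1.2215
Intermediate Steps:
x(D) = 12 - 12*D (x(D) = -12 + 4*(6 - 3*D) = -12 + (24 - 12*D) = 12 - 12*D)
t(w) = -1/360 (t(w) = 1/(12 - 12*31) = 1/(12 - 372) = 1/(-360) = -1/360)
(-3612810 + 494914)/((t(-409)/(-1049674) + 2408154/(-879290)) + 2552477) = (-3612810 + 494914)/((-1/360/(-1049674) + 2408154/(-879290)) + 2552477) = -3117896/((-1/360*(-1/1049674) + 2408154*(-1/879290)) + 2552477) = -3117896/((1/377882640 - 1204077/439645) + 2552477) = -3117896/(-3956519957249/1444645332720 + 2552477) = -3117896/3687420028405190191/1444645332720 = -3117896*1444645332720/3687420028405190191 = -4504253904306357120/3687420028405190191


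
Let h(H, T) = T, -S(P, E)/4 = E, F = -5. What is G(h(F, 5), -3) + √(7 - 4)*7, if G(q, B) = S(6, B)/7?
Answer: 12/7 + 7*√3 ≈ 13.839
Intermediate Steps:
S(P, E) = -4*E
G(q, B) = -4*B/7
G(h(F, 5), -3) + √(7 - 4)*7 = -4/7*(-3) + √(7 - 4)*7 = 12/7 + √3*7 = 12/7 + 7*√3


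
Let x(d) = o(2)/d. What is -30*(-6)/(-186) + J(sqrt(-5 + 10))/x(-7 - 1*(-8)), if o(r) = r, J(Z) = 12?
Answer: 156/31 ≈ 5.0323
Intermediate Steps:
x(d) = 2/d
-30*(-6)/(-186) + J(sqrt(-5 + 10))/x(-7 - 1*(-8)) = -30*(-6)/(-186) + 12/((2/(-7 - 1*(-8)))) = 180*(-1/186) + 12/((2/(-7 + 8))) = -30/31 + 12/((2/1)) = -30/31 + 12/((2*1)) = -30/31 + 12/2 = -30/31 + 12*(1/2) = -30/31 + 6 = 156/31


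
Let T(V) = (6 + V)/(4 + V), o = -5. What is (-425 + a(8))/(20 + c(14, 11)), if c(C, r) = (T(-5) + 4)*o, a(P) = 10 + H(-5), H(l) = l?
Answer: -84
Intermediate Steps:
T(V) = (6 + V)/(4 + V)
a(P) = 5 (a(P) = 10 - 5 = 5)
c(C, r) = -15 (c(C, r) = ((6 - 5)/(4 - 5) + 4)*(-5) = (1/(-1) + 4)*(-5) = (-1*1 + 4)*(-5) = (-1 + 4)*(-5) = 3*(-5) = -15)
(-425 + a(8))/(20 + c(14, 11)) = (-425 + 5)/(20 - 15) = -420/5 = -420*⅕ = -84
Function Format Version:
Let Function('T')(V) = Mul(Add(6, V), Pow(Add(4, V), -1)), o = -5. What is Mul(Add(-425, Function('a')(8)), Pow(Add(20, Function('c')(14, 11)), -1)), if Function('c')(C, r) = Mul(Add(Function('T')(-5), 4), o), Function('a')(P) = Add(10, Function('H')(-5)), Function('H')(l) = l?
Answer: -84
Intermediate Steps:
Function('T')(V) = Mul(Pow(Add(4, V), -1), Add(6, V))
Function('a')(P) = 5 (Function('a')(P) = Add(10, -5) = 5)
Function('c')(C, r) = -15 (Function('c')(C, r) = Mul(Add(Mul(Pow(Add(4, -5), -1), Add(6, -5)), 4), -5) = Mul(Add(Mul(Pow(-1, -1), 1), 4), -5) = Mul(Add(Mul(-1, 1), 4), -5) = Mul(Add(-1, 4), -5) = Mul(3, -5) = -15)
Mul(Add(-425, Function('a')(8)), Pow(Add(20, Function('c')(14, 11)), -1)) = Mul(Add(-425, 5), Pow(Add(20, -15), -1)) = Mul(-420, Pow(5, -1)) = Mul(-420, Rational(1, 5)) = -84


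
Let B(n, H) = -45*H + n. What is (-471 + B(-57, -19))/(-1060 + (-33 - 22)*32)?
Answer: -109/940 ≈ -0.11596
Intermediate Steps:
B(n, H) = n - 45*H
(-471 + B(-57, -19))/(-1060 + (-33 - 22)*32) = (-471 + (-57 - 45*(-19)))/(-1060 + (-33 - 22)*32) = (-471 + (-57 + 855))/(-1060 - 55*32) = (-471 + 798)/(-1060 - 1760) = 327/(-2820) = 327*(-1/2820) = -109/940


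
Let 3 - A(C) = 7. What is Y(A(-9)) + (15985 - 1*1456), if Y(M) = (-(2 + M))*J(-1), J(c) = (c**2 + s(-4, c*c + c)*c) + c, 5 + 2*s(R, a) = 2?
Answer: 14532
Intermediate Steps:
A(C) = -4 (A(C) = 3 - 1*7 = 3 - 7 = -4)
s(R, a) = -3/2 (s(R, a) = -5/2 + (1/2)*2 = -5/2 + 1 = -3/2)
J(c) = c**2 - c/2 (J(c) = (c**2 - 3*c/2) + c = c**2 - c/2)
Y(M) = -3 - 3*M/2 (Y(M) = (-(2 + M))*(-(-1/2 - 1)) = (-2 - M)*(-1*(-3/2)) = (-2 - M)*(3/2) = -3 - 3*M/2)
Y(A(-9)) + (15985 - 1*1456) = (-3 - 3/2*(-4)) + (15985 - 1*1456) = (-3 + 6) + (15985 - 1456) = 3 + 14529 = 14532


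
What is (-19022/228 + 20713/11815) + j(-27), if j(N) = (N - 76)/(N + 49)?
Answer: -639744439/7408005 ≈ -86.359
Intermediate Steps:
j(N) = (-76 + N)/(49 + N)
(-19022/228 + 20713/11815) + j(-27) = (-19022/228 + 20713/11815) + (-76 - 27)/(49 - 27) = (-19022*1/228 + 20713*(1/11815)) - 103/22 = (-9511/114 + 20713/11815) + (1/22)*(-103) = -110011183/1346910 - 103/22 = -639744439/7408005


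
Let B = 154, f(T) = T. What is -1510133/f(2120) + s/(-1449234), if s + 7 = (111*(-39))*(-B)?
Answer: -1094974702601/1536188040 ≈ -712.79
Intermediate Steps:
s = 666659 (s = -7 + (111*(-39))*(-1*154) = -7 - 4329*(-154) = -7 + 666666 = 666659)
-1510133/f(2120) + s/(-1449234) = -1510133/2120 + 666659/(-1449234) = -1510133*1/2120 + 666659*(-1/1449234) = -1510133/2120 - 666659/1449234 = -1094974702601/1536188040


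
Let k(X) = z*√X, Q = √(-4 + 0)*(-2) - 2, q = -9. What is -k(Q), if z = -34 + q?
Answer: 43*√(-2 - 4*I) ≈ 47.807 - 77.353*I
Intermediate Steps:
z = -43 (z = -34 - 9 = -43)
Q = -2 - 4*I (Q = √(-4)*(-2) - 2 = (2*I)*(-2) - 2 = -4*I - 2 = -2 - 4*I ≈ -2.0 - 4.0*I)
k(X) = -43*√X
-k(Q) = -(-43)*√(-2 - 4*I) = 43*√(-2 - 4*I)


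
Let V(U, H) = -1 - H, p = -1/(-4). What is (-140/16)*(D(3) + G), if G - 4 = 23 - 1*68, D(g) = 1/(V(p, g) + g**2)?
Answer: 357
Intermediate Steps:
p = 1/4 (p = -1*(-1/4) = 1/4 ≈ 0.25000)
D(g) = 1/(-1 + g**2 - g) (D(g) = 1/((-1 - g) + g**2) = 1/(-1 + g**2 - g))
G = -41 (G = 4 + (23 - 1*68) = 4 + (23 - 68) = 4 - 45 = -41)
(-140/16)*(D(3) + G) = (-140/16)*(1/(-1 + 3**2 - 1*3) - 41) = (-140*1/16)*(1/(-1 + 9 - 3) - 41) = -35*(1/5 - 41)/4 = -35/4*(-204/5) = 357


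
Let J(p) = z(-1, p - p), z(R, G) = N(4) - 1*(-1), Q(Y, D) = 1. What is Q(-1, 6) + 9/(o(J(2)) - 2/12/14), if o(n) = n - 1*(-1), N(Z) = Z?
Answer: 1259/503 ≈ 2.5030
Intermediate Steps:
z(R, G) = 5 (z(R, G) = 4 - 1*(-1) = 4 + 1 = 5)
J(p) = 5
o(n) = 1 + n (o(n) = n + 1 = 1 + n)
Q(-1, 6) + 9/(o(J(2)) - 2/12/14) = 1 + 9/((1 + 5) - 2/12/14) = 1 + 9/(6 - 2*1/12*(1/14)) = 1 + 9/(6 - 1/6*1/14) = 1 + 9/(6 - 1/84) = 1 + 9/(503/84) = 1 + 9*(84/503) = 1 + 756/503 = 1259/503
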